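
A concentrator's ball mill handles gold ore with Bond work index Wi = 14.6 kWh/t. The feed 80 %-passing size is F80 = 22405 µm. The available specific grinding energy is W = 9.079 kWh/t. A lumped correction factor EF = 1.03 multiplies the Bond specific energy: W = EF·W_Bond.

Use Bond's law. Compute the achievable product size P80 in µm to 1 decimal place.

W = 10 Wi (1/√P80 − 1/√F80)  [Bond]
W_Bond = W / EF = 9.079 / 1.03 = 8.8146 kWh/t
P80^-0.5 = F80^-0.5 + W_Bond/(10 Wi)
  = 8.8146/(10·14.6) + 1/√22405 = 0.060374 + 0.006681 = 0.067055
P80 = (1/0.067055)² = 14.9132² = 222.40 µm

P80 = 222.4 µm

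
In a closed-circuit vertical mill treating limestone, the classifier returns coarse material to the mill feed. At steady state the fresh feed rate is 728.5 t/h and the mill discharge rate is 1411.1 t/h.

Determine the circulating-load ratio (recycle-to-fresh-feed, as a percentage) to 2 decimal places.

Discharge = new feed + return, hence
R = M − F = 1411.1 − 728.5 = 682.6 t/h
CL = 100·R/F = 100·682.6/728.5 = 93.70 %

CL = 93.70 %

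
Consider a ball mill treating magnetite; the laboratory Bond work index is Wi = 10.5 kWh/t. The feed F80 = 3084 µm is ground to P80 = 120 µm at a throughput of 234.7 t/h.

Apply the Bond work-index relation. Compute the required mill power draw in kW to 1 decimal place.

Bond:  W = 10 Wi (1/√P − 1/√F)
W = 10·10.5·(1/√120 − 1/√3084) = 10·10.5·(0.073280) = 7.6944 kWh/t
P_mill = W·ṁ = 7.6944·234.7 = 1805.9 kW

P = 1805.9 kW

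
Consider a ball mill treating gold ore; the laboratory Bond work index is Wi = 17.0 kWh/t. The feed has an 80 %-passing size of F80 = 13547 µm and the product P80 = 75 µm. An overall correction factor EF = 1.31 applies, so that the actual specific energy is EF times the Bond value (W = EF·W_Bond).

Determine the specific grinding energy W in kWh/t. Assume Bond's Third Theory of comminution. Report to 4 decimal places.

W = 10 Wi (1/√P80 − 1/√F80)  [Bond]
1/√75 = 0.115470;  1/√13547 = 0.008592
W = 10·17.0·(0.115470 − 0.008592) = 18.1693 kWh/t
W_actual = 1.31 × 18.1693 = 23.8018 kWh/t

W = 23.8018 kWh/t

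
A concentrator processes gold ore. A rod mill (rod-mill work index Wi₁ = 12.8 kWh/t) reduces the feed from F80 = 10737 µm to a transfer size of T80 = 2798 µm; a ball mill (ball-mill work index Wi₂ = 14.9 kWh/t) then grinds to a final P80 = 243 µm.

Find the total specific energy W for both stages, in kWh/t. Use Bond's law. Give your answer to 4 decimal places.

W = 10·Wi·[P80^(−½) − F80^(−½)]
Stage 1 (10737→2798 µm, Wi₁=12.8): W₁ = 10·12.8·(0.018905 − 0.009651) = 1.1845 kWh/t
Stage 2 (2798→243 µm, Wi₂=14.9): W₂ = 10·14.9·(0.064150 − 0.018905) = 6.7415 kWh/t
W = W₁ + W₂ = 1.1845 + 6.7415 = 7.9261 kWh/t

W = 7.9261 kWh/t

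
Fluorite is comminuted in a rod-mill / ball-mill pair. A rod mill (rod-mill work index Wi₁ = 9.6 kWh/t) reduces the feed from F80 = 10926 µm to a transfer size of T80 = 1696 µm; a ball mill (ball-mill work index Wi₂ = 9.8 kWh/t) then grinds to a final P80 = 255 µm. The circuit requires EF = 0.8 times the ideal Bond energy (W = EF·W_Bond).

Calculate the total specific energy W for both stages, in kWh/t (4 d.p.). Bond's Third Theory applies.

W = 4.1360 kWh/t

Bond:  W = 10 Wi (1/√P − 1/√F)
Stage 1 (10926→1696 µm, Wi₁=9.6): W₁ = 10·9.6·(0.024282 − 0.009567) = 1.4127 kWh/t
Stage 2 (1696→255 µm, Wi₂=9.8): W₂ = 10·9.8·(0.062622 − 0.024282) = 3.7573 kWh/t
W = W₁ + W₂ = 1.4127 + 3.7573 = 5.1700 kWh/t
With EF = 0.8: W = 5.1700·0.8 = 4.1360 kWh/t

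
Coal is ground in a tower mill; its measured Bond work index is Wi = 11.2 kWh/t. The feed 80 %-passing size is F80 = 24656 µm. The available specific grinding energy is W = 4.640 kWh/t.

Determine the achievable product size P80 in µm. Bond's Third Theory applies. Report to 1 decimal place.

Bond: W = 10·Wi·(1/√P80 − 1/√F80)
⇒ 1/√P80 = W/(10·Wi) + 1/√F80
  = 4.6400/(10·11.2) + 1/√24656 = 0.041429 + 0.006369 = 0.047797
P80 = (1/0.047797)² = 20.9218² = 437.72 µm

P80 = 437.7 µm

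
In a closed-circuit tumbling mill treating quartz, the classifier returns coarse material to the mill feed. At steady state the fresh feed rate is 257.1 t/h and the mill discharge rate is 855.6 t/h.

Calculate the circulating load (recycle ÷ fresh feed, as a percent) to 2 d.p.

Steady state: M = F + R.
R = M − F = 855.6 − 257.1 = 598.5 t/h
CL = 100·R/F = 100·598.5/257.1 = 232.79 %

CL = 232.79 %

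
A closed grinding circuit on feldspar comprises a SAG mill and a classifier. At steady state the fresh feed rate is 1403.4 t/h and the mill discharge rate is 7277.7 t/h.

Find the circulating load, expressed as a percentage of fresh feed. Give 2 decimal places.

Mill node: discharge = fresh + recycle.
R = M − F = 7277.7 − 1403.4 = 5874.3 t/h
CL = 100·R/F = 100·5874.3/1403.4 = 418.58 %

CL = 418.58 %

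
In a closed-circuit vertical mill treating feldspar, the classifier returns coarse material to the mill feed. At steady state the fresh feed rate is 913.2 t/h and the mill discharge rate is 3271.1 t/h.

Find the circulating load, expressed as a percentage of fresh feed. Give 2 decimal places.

CL = 258.20 %

Mill node: discharge = fresh + recycle.
R = M − F = 3271.1 − 913.2 = 2357.9 t/h
CL = 100·R/F = 100·2357.9/913.2 = 258.20 %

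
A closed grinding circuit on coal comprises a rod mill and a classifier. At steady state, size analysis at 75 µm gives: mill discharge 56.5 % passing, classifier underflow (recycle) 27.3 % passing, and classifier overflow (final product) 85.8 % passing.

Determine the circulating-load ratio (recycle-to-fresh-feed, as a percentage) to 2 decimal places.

Mass balance on the −75 µm fraction:
(1+r)d = ru + o → r = (o−d)/(d−u)
r = (85.8 − 56.5)/(56.5 − 27.3) = 29.3/29.2 = 1.0034
CL = 100·r = 100.34 %

CL = 100.34 %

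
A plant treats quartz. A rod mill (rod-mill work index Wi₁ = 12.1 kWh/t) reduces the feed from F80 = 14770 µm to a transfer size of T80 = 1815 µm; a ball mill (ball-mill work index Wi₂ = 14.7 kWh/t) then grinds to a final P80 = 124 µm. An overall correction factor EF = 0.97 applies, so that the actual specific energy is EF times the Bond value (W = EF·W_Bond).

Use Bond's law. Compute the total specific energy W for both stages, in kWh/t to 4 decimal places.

W = 10 Wi (P80^-0.5 − F80^-0.5)
Stage 1 (14770→1815 µm, Wi₁=12.1): W₁ = 10·12.1·(0.023473 − 0.008228) = 1.8446 kWh/t
Stage 2 (1815→124 µm, Wi₂=14.7): W₂ = 10·14.7·(0.089803 − 0.023473) = 9.7505 kWh/t
W = W₁ + W₂ = 1.8446 + 9.7505 = 11.5951 kWh/t
With EF = 0.97: W = 11.5951·0.97 = 11.2472 kWh/t

W = 11.2472 kWh/t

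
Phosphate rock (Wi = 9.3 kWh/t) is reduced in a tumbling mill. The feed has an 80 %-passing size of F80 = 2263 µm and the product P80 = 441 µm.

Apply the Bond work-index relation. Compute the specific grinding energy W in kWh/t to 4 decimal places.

W = 2.4736 kWh/t

Bond:  W = 10 Wi (1/√P − 1/√F)
1/√441 = 0.047619;  1/√2263 = 0.021021
W = 10·9.3·(0.047619 − 0.021021) = 2.4736 kWh/t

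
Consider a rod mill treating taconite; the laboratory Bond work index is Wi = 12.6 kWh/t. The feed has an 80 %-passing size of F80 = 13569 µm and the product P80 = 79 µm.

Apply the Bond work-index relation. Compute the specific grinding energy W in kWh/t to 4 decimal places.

Bond:  W = 10 Wi (1/√P − 1/√F)
1/√79 = 0.112509;  1/√13569 = 0.008585
W = 10·12.6·(0.112509 − 0.008585) = 13.0944 kWh/t

W = 13.0944 kWh/t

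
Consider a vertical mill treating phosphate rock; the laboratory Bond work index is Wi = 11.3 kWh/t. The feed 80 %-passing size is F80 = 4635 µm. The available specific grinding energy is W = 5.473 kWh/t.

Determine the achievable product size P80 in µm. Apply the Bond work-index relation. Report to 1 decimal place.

Bond: W = 10·Wi·(1/√P80 − 1/√F80)
P80^-0.5 = F80^-0.5 + W/(10 Wi)
  = 5.4730/(10·11.3) + 1/√4635 = 0.048434 + 0.014688 = 0.063122
P80 = (1/0.063122)² = 15.8423² = 250.98 µm

P80 = 251.0 µm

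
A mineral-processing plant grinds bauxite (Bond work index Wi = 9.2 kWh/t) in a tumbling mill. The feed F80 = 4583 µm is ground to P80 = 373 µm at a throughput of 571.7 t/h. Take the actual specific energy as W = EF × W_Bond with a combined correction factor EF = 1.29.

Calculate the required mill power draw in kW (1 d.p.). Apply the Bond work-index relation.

Bond: W = 10·Wi·(1/√P80 − 1/√F80)
W = 10·9.2·(1/√373 − 1/√4583) = 10·9.2·(0.037007) = 3.4046 kWh/t
With EF = 1.29: W = 3.4046·1.29 = 4.3919 kWh/t
Mill draw = 4.3919 × 571.7 = 2510.9 kW

P = 2510.9 kW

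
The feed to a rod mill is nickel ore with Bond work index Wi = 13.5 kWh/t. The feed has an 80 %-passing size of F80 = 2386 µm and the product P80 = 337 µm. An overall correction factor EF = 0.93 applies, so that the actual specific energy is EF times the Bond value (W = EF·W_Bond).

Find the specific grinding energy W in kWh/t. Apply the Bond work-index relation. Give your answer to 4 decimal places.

W = 4.2689 kWh/t

Bond: W = 10·Wi·(1/√P80 − 1/√F80)
1/√337 = 0.054473;  1/√2386 = 0.020472
W = 10·13.5·(0.054473 − 0.020472) = 4.5902 kWh/t
Apply correction: 4.5902 × 0.93 = 4.2689 kWh/t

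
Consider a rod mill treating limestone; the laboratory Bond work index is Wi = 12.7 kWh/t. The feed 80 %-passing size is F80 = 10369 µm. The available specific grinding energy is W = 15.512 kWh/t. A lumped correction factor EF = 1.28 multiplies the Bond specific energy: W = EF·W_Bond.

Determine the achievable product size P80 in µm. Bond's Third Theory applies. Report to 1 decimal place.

P80 = 90.3 µm

W = 10 Wi / √P80 − 10 Wi / √F80
W_Bond = W / EF = 15.512 / 1.28 = 12.1188 kWh/t
⇒ 1/√P80 = W_Bond/(10 Wi) + 1/√F80
  = 12.1188/(10·12.7) + 1/√10369 = 0.095423 + 0.009820 = 0.105244
P80 = (1/0.105244)² = 9.5018² = 90.28 µm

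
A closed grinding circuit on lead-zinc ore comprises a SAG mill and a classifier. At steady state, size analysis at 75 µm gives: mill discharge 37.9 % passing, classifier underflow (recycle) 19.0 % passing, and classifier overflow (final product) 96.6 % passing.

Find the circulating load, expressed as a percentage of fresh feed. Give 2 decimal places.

Classifier node, passing 75 µm:
Fd + Rd = Ru + Fo ⇒ R/F = (o−d)/(d−u)
r = (96.6 − 37.9)/(37.9 − 19.0) = 58.7/18.9 = 3.1058
CL = 100·r = 310.58 %

CL = 310.58 %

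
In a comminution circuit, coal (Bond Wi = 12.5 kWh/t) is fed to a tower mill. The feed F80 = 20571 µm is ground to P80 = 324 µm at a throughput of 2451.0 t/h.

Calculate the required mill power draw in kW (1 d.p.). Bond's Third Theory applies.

P = 14884.7 kW

W = 10 Wi (P80^-0.5 − F80^-0.5)
W = 10·12.5·(1/√324 − 1/√20571) = 10·12.5·(0.048583) = 6.0729 kWh/t
P = W·T = 6.0729·2451.0 = 14884.7 kW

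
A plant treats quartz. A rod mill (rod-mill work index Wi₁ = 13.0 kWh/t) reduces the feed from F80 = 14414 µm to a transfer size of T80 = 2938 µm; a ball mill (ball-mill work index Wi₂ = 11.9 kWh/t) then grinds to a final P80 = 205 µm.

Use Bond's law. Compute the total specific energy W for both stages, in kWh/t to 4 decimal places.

W = 7.4315 kWh/t

W = 10·Wi·[P80^(−½) − F80^(−½)]
Stage 1 (14414→2938 µm, Wi₁=13.0): W₁ = 10·13.0·(0.018449 − 0.008329) = 1.3156 kWh/t
Stage 2 (2938→205 µm, Wi₂=11.9): W₂ = 10·11.9·(0.069843 − 0.018449) = 6.1159 kWh/t
W = W₁ + W₂ = 1.3156 + 6.1159 = 7.4315 kWh/t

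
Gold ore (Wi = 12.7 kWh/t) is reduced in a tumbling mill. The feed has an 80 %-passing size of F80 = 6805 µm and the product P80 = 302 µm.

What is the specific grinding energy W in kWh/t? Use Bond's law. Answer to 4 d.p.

W = 10 Wi (P80^-0.5 − F80^-0.5)
1/√302 = 0.057544;  1/√6805 = 0.012122
W = 10·12.7·(0.057544 − 0.012122) = 5.7685 kWh/t

W = 5.7685 kWh/t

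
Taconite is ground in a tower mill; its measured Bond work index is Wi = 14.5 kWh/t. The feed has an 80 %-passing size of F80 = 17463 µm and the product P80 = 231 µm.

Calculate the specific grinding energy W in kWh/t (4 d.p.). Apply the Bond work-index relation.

W = 10·Wi·(P80^(-½) − F80^(-½))
1/√231 = 0.065795;  1/√17463 = 0.007567
W = 10·14.5·(0.065795 − 0.007567) = 8.4430 kWh/t

W = 8.4430 kWh/t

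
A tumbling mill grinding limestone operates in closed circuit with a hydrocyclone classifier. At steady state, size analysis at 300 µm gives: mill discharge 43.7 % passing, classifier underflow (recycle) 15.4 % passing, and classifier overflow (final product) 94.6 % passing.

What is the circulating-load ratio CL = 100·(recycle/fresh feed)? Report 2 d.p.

Mass balance on the −300 µm fraction:
(1+r)·d = r·u + o ⇒ r = (o−d)/(d−u)
r = (94.6 − 43.7)/(43.7 − 15.4) = 50.9/28.3 = 1.7986
CL = 100·r = 179.86 %

CL = 179.86 %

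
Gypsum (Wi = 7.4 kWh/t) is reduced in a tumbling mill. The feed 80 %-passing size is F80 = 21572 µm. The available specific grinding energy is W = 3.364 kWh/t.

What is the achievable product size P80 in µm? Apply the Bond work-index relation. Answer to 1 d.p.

P80 = 366.0 µm

W_Bond = 10·Wi·(1/√P₈₀ − 1/√F₈₀)
⇒ 1/√P80 = W/(10·Wi) + 1/√F80
  = 3.3640/(10·7.4) + 1/√21572 = 0.045459 + 0.006809 = 0.052268
P80 = (1/0.052268)² = 19.1322² = 366.04 µm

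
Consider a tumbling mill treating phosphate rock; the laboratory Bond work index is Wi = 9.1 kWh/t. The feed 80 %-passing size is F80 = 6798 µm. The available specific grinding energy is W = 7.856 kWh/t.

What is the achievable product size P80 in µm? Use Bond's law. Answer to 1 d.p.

Bond:  W = 10 Wi (1/√P − 1/√F)
⇒ 1/√P80 = W/(10·Wi) + 1/√F80
  = 7.8560/(10·9.1) + 1/√6798 = 0.086330 + 0.012129 = 0.098458
P80 = (1/0.098458)² = 10.1566² = 103.16 µm

P80 = 103.2 µm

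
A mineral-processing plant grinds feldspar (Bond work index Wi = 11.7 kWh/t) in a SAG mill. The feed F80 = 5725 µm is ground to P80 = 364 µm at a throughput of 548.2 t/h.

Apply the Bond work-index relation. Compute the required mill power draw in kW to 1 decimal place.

W = 10 Wi / √P80 − 10 Wi / √F80
W = 10·11.7·(1/√364 − 1/√5725) = 10·11.7·(0.039198) = 4.5862 kWh/t
Power = W × throughput = 4.5862 kWh/t × 548.2 t/h = 2514.1 kW

P = 2514.1 kW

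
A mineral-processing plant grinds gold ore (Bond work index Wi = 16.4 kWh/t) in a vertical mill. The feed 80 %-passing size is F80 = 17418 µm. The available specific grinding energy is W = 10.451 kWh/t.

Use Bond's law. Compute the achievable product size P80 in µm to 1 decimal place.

W = 10 Wi / √P80 − 10 Wi / √F80
1/√P80 = 1/√F80 + W/(10·Wi)
  = 10.4510/(10·16.4) + 1/√17418 = 0.063726 + 0.007577 = 0.071303
P80 = (1/0.071303)² = 14.0247² = 196.69 µm

P80 = 196.7 µm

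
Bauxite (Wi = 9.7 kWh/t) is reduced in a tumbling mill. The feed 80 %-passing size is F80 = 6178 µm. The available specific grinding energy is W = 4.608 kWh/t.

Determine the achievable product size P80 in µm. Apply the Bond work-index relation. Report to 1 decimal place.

P80 = 275.7 µm

W = 10 Wi (P80^-0.5 − F80^-0.5)
P80^-0.5 = F80^-0.5 + W/(10 Wi)
  = 4.6080/(10·9.7) + 1/√6178 = 0.047505 + 0.012723 = 0.060228
P80 = (1/0.060228)² = 16.6036² = 275.68 µm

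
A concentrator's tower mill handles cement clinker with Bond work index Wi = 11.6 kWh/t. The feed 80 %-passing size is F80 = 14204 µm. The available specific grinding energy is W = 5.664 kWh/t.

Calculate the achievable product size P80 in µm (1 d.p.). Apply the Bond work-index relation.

W = 10 Wi / √P80 − 10 Wi / √F80
1/√P80 = 1/√F80 + W/(10·Wi)
  = 5.6640/(10·11.6) + 1/√14204 = 0.048828 + 0.008391 = 0.057218
P80 = (1/0.057218)² = 17.4770² = 305.44 µm

P80 = 305.4 µm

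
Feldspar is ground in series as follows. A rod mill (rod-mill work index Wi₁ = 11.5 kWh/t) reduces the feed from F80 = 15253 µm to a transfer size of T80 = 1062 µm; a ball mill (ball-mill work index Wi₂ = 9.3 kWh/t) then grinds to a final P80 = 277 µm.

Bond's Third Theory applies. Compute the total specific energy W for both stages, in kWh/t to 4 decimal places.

W = 5.3318 kWh/t

W = 10·Wi·[P80^(−½) − F80^(−½)]
Stage 1 (15253→1062 µm, Wi₁=11.5): W₁ = 10·11.5·(0.030686 − 0.008097) = 2.5977 kWh/t
Stage 2 (1062→277 µm, Wi₂=9.3): W₂ = 10·9.3·(0.060084 − 0.030686) = 2.7340 kWh/t
W = W₁ + W₂ = 2.5977 + 2.7340 = 5.3318 kWh/t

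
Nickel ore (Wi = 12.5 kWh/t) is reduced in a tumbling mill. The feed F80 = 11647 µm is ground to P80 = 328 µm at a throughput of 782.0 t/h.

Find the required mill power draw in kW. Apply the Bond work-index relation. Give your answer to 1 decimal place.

P = 4491.6 kW

W = 10·Wi·(P80^(-½) − F80^(-½))
W = 10·12.5·(1/√328 − 1/√11647) = 10·12.5·(0.045950) = 5.7437 kWh/t
P = W·T = 5.7437·782.0 = 4491.6 kW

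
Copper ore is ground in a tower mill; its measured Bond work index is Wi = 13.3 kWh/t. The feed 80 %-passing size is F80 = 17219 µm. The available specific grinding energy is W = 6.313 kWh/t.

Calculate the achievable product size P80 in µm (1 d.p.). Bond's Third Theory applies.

P80 = 329.5 µm

W = 10·Wi·(P80^(-½) − F80^(-½))
⇒ 1/√P80 = W/(10·Wi) + 1/√F80
  = 6.3130/(10·13.3) + 1/√17219 = 0.047466 + 0.007621 = 0.055087
P80 = (1/0.055087)² = 18.1531² = 329.54 µm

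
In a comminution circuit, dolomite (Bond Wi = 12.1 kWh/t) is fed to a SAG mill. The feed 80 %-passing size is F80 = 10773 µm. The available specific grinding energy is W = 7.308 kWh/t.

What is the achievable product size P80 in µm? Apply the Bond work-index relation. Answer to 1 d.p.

Bond:  W = 10 Wi (1/√P − 1/√F)
P80^(−½) = W/(10 Wi) + F80^(−½)
  = 7.3080/(10·12.1) + 1/√10773 = 0.060397 + 0.009635 = 0.070031
P80 = (1/0.070031)² = 14.2793² = 203.90 µm

P80 = 203.9 µm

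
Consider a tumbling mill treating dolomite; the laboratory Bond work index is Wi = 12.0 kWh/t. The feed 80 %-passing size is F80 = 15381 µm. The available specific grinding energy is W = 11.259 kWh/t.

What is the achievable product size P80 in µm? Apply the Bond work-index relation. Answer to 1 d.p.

P80 = 96.3 µm

W = 10 Wi / √P80 − 10 Wi / √F80
P80^-0.5 = F80^-0.5 + W/(10 Wi)
  = 11.2590/(10·12.0) + 1/√15381 = 0.093825 + 0.008063 = 0.101888
P80 = (1/0.101888)² = 9.8147² = 96.33 µm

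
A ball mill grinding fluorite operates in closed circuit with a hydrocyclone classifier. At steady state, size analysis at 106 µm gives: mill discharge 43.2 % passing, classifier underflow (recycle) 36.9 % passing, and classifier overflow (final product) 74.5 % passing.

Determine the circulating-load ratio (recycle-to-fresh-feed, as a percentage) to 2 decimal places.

Balance %-passing 106 µm (r = R/F):
r = (o − d)/(d − u)
r = (74.5 − 43.2)/(43.2 − 36.9) = 31.3/6.3 = 4.9683
CL = 100·r = 496.83 %

CL = 496.83 %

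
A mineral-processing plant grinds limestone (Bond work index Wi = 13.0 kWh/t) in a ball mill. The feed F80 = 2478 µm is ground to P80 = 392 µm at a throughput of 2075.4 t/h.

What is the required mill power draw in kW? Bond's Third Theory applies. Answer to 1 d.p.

W = 10·Wi·[P80^(−½) − F80^(−½)]
W = 10·13.0·(1/√392 − 1/√2478) = 10·13.0·(0.030419) = 3.9545 kWh/t
Mill draw = 3.9545 × 2075.4 = 8207.1 kW

P = 8207.1 kW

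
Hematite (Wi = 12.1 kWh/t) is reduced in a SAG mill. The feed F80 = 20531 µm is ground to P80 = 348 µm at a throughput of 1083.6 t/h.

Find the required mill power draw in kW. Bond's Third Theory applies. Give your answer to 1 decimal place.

P = 6113.5 kW

W = 10 Wi (P80^-0.5 − F80^-0.5)
W = 10·12.1·(1/√348 − 1/√20531) = 10·12.1·(0.046627) = 5.6418 kWh/t
P_mill = W·ṁ = 5.6418·1083.6 = 6113.5 kW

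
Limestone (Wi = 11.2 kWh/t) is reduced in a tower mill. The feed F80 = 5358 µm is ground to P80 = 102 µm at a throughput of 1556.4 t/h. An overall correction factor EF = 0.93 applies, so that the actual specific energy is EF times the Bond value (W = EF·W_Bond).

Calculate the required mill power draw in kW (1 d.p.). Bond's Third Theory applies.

P = 13837.0 kW

W = 10 Wi (1/√P80 − 1/√F80)  [Bond]
W = 10·11.2·(1/√102 − 1/√5358) = 10·11.2·(0.085353) = 9.5596 kWh/t
W_actual = 0.93 × 9.5596 = 8.8904 kWh/t
Power = W × throughput = 8.8904 kWh/t × 1556.4 t/h = 13837.0 kW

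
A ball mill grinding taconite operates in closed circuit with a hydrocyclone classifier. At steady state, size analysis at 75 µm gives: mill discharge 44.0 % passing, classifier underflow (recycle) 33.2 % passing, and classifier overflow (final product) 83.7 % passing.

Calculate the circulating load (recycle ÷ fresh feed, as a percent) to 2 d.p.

CL = 367.59 %

Balance %-passing 75 µm (r = R/F):
r = (o − d)/(d − u)
r = (83.7 − 44.0)/(44.0 − 33.2) = 39.7/10.8 = 3.6759
CL = 100·r = 367.59 %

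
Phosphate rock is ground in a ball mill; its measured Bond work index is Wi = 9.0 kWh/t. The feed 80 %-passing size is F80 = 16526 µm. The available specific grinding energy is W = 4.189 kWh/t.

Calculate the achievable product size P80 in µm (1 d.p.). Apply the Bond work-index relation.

P80 = 338.9 µm

W = 10·Wi·(P80^(-½) − F80^(-½))
⇒ 1/√P80 = W/(10 Wi) + 1/√F80
  = 4.1890/(10·9.0) + 1/√16526 = 0.046544 + 0.007779 = 0.054323
P80 = (1/0.054323)² = 18.4083² = 338.87 µm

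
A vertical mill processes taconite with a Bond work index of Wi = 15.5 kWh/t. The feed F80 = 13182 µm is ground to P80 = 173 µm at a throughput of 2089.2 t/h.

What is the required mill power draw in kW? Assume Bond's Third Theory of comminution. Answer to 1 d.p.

P = 21799.6 kW

W = 10·Wi·(P80^(-½) − F80^(-½))
W = 10·15.5·(1/√173 − 1/√13182) = 10·15.5·(0.067319) = 10.4344 kWh/t
P = W·T = 10.4344·2089.2 = 21799.6 kW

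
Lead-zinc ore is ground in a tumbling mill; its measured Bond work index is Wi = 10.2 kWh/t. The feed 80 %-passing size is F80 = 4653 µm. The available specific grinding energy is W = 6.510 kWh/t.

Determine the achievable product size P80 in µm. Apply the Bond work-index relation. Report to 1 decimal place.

P80 = 162.3 µm

W = 10·Wi·[P80^(−½) − F80^(−½)]
1/√P80 = 1/√F80 + W/(10·Wi)
  = 6.5100/(10·10.2) + 1/√4653 = 0.063824 + 0.014660 = 0.078484
P80 = (1/0.078484)² = 12.7415² = 162.35 µm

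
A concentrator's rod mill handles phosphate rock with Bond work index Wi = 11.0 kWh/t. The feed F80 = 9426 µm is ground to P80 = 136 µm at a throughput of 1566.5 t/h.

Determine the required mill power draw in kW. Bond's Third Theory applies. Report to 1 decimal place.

P = 13001.0 kW

W = 10·Wi·[P80^(−½) − F80^(−½)]
W = 10·11.0·(1/√136 − 1/√9426) = 10·11.0·(0.075449) = 8.2994 kWh/t
P_mill = W·ṁ = 8.2994·1566.5 = 13001.0 kW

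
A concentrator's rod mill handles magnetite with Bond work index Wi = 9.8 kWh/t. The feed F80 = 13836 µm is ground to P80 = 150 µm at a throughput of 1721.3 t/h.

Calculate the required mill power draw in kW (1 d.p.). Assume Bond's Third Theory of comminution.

P = 12339.2 kW

Bond: W = 10·Wi·(1/√P80 − 1/√F80)
W = 10·9.8·(1/√150 − 1/√13836) = 10·9.8·(0.073148) = 7.1685 kWh/t
P = W·T = 7.1685·1721.3 = 12339.2 kW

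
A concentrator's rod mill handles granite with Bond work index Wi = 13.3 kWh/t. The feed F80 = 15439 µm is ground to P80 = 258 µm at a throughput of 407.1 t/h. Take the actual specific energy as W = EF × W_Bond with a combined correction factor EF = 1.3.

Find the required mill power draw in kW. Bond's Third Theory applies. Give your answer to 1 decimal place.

W = 10·Wi·(P80^(-½) − F80^(-½))
W = 10·13.3·(1/√258 − 1/√15439) = 10·13.3·(0.054209) = 7.2098 kWh/t
Corrected W = EF·W_Bond = 1.3·7.2098 = 9.3728 kWh/t
P = W·T = 9.3728·407.1 = 3815.7 kW

P = 3815.7 kW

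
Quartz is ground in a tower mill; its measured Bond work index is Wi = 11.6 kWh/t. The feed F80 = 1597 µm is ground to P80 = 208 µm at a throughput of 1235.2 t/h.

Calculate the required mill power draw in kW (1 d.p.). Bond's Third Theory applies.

P = 6349.5 kW

W = 10 Wi (1/√P80 − 1/√F80)  [Bond]
W = 10·11.6·(1/√208 − 1/√1597) = 10·11.6·(0.044314) = 5.1404 kWh/t
Power = W × throughput = 5.1404 kWh/t × 1235.2 t/h = 6349.5 kW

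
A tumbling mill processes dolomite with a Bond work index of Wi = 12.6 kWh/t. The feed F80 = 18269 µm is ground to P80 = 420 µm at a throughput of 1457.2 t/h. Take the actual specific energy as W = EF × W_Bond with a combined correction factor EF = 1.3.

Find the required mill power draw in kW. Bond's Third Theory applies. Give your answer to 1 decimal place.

P = 9880.9 kW

Bond:  W = 10 Wi (1/√P − 1/√F)
W = 10·12.6·(1/√420 − 1/√18269) = 10·12.6·(0.041397) = 5.2160 kWh/t
Apply correction: 5.2160 × 1.3 = 6.7808 kWh/t
Mill draw = 6.7808 × 1457.2 = 9880.9 kW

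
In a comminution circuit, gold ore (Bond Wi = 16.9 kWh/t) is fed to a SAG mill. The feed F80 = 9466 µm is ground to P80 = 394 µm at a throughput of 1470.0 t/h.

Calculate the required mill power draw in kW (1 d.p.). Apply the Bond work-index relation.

W = 10·Wi·(P80^(-½) − F80^(-½))
W = 10·16.9·(1/√394 − 1/√9466) = 10·16.9·(0.040101) = 6.7771 kWh/t
Power = W × throughput = 6.7771 kWh/t × 1470.0 t/h = 9962.3 kW

P = 9962.3 kW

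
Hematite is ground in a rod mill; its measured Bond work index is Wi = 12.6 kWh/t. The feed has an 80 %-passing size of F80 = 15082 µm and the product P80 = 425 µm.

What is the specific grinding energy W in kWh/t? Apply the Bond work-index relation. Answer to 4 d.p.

W = 5.0859 kWh/t

Bond:  W = 10 Wi (1/√P − 1/√F)
1/√425 = 0.048507;  1/√15082 = 0.008143
W = 10·12.6·(0.048507 − 0.008143) = 5.0859 kWh/t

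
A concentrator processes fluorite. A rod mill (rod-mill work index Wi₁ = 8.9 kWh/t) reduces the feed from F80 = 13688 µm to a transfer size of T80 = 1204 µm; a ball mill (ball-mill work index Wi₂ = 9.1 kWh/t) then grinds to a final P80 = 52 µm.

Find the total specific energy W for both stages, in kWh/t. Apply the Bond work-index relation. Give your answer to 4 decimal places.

W = 10 Wi (1/√P80 − 1/√F80)  [Bond]
Stage 1 (13688→1204 µm, Wi₁=8.9): W₁ = 10·8.9·(0.028820 − 0.008547) = 1.8042 kWh/t
Stage 2 (1204→52 µm, Wi₂=9.1): W₂ = 10·9.1·(0.138675 − 0.028820) = 9.9969 kWh/t
W = W₁ + W₂ = 1.8042 + 9.9969 = 11.8011 kWh/t

W = 11.8011 kWh/t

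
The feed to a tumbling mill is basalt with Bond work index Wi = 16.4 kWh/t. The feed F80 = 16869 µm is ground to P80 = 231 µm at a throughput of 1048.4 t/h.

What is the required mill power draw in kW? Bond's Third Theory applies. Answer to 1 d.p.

W = 10·Wi·[P80^(−½) − F80^(−½)]
W = 10·16.4·(1/√231 − 1/√16869) = 10·16.4·(0.058096) = 9.5277 kWh/t
Mill draw = 9.5277 × 1048.4 = 9988.9 kW

P = 9988.9 kW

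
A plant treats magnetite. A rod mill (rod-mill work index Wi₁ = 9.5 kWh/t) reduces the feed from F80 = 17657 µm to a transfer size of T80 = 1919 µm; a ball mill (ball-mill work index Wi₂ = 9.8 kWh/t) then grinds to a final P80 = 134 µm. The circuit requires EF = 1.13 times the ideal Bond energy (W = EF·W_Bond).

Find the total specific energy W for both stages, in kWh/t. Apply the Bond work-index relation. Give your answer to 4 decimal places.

W = 8.6812 kWh/t

Bond:  W = 10 Wi (1/√P − 1/√F)
Stage 1 (17657→1919 µm, Wi₁=9.5): W₁ = 10·9.5·(0.022828 − 0.007526) = 1.4537 kWh/t
Stage 2 (1919→134 µm, Wi₂=9.8): W₂ = 10·9.8·(0.086387 − 0.022828) = 6.2288 kWh/t
W = W₁ + W₂ = 1.4537 + 6.2288 = 7.6825 kWh/t
Apply correction: 7.6825 × 1.13 = 8.6812 kWh/t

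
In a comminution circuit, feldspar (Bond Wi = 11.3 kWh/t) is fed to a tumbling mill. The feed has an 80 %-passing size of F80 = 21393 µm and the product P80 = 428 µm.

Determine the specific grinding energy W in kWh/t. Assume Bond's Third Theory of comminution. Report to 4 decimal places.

W = 4.6895 kWh/t

W = 10 Wi (P80^-0.5 − F80^-0.5)
1/√428 = 0.048337;  1/√21393 = 0.006837
W = 10·11.3·(0.048337 − 0.006837) = 4.6895 kWh/t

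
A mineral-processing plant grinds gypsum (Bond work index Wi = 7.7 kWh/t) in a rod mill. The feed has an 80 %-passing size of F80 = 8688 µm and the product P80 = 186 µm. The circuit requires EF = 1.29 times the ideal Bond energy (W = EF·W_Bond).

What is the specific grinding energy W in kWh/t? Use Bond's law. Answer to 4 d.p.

W = 6.2176 kWh/t

Bond:  W = 10 Wi (1/√P − 1/√F)
1/√186 = 0.073324;  1/√8688 = 0.010729
W = 10·7.7·(0.073324 − 0.010729) = 4.8198 kWh/t
Apply correction: 4.8198 × 1.29 = 6.2176 kWh/t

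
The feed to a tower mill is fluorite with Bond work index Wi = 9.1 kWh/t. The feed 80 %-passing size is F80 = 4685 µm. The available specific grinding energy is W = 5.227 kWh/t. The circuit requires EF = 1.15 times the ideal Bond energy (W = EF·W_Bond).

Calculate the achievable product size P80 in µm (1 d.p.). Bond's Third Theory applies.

P80 = 239.9 µm

W_Bond = 10·Wi·(1/√P₈₀ − 1/√F₈₀)
W_Bond = W / EF = 5.227 / 1.15 = 4.5452 kWh/t
⇒ 1/√P80 = W_Bond/(10·Wi) + 1/√F80
  = 4.5452/(10·9.1) + 1/√4685 = 0.049947 + 0.014610 = 0.064557
P80 = (1/0.064557)² = 15.4901² = 239.94 µm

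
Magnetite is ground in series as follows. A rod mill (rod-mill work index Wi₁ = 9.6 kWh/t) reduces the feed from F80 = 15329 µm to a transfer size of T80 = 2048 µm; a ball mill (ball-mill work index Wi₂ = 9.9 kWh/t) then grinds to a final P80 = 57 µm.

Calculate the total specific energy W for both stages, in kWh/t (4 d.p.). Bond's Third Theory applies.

W = 12.2712 kWh/t

W_Bond = 10·Wi·(1/√P₈₀ − 1/√F₈₀)
Stage 1 (15329→2048 µm, Wi₁=9.6): W₁ = 10·9.6·(0.022097 − 0.008077) = 1.3459 kWh/t
Stage 2 (2048→57 µm, Wi₂=9.9): W₂ = 10·9.9·(0.132453 − 0.022097) = 10.9253 kWh/t
W = W₁ + W₂ = 1.3459 + 10.9253 = 12.2712 kWh/t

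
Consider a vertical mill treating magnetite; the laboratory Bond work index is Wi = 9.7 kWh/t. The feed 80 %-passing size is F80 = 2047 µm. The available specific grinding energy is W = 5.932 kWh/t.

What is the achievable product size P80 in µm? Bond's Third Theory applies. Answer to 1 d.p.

P80 = 144.3 µm

W_Bond = 10·Wi·(1/√P₈₀ − 1/√F₈₀)
⇒ 1/√P80 = W/(10 Wi) + 1/√F80
  = 5.9320/(10·9.7) + 1/√2047 = 0.061155 + 0.022102 = 0.083257
P80 = (1/0.083257)² = 12.0110² = 144.26 µm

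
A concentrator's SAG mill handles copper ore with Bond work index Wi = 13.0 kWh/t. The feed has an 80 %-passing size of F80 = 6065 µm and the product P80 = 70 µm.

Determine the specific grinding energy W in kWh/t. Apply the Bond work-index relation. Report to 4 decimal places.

W = 10·Wi·[P80^(−½) − F80^(−½)]
1/√70 = 0.119523;  1/√6065 = 0.012841
W = 10·13.0·(0.119523 − 0.012841) = 13.8687 kWh/t

W = 13.8687 kWh/t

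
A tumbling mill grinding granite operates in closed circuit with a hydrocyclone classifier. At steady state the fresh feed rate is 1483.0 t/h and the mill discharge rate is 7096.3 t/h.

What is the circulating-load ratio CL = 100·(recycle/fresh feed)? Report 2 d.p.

CL = 378.51 %

Mill node: discharge = fresh + recycle.
R = M − F = 7096.3 − 1483.0 = 5613.3 t/h
CL = 100·R/F = 100·5613.3/1483.0 = 378.51 %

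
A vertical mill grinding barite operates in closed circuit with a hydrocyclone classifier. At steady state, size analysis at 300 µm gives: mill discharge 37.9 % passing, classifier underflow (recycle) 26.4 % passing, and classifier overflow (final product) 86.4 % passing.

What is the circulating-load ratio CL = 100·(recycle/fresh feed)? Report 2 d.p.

Mass balance on the −300 µm fraction:
r = (o − d)/(d − u)
r = (86.4 − 37.9)/(37.9 − 26.4) = 48.5/11.5 = 4.2174
CL = 100·r = 421.74 %

CL = 421.74 %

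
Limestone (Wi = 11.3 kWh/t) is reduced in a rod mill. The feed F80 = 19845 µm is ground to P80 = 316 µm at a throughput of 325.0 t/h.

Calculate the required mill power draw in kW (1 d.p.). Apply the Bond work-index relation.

W = 10·Wi·(P80^(-½) − F80^(-½))
W = 10·11.3·(1/√316 − 1/√19845) = 10·11.3·(0.049156) = 5.5546 kWh/t
Power = W × throughput = 5.5546 kWh/t × 325.0 t/h = 1805.2 kW

P = 1805.2 kW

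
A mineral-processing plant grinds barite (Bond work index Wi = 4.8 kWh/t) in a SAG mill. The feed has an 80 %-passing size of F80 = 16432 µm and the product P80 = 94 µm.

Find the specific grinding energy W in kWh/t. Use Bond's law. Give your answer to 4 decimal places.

W_Bond = 10·Wi·(1/√P₈₀ − 1/√F₈₀)
1/√94 = 0.103142;  1/√16432 = 0.007801
W = 10·4.8·(0.103142 − 0.007801) = 4.5764 kWh/t

W = 4.5764 kWh/t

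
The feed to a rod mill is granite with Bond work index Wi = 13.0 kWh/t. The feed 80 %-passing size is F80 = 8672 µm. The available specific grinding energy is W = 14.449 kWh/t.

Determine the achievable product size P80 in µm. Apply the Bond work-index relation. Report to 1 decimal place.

P80 = 67.3 µm

W = 10 Wi / √P80 − 10 Wi / √F80
⇒ 1/√P80 = W/(10·Wi) + 1/√F80
  = 14.4490/(10·13.0) + 1/√8672 = 0.111146 + 0.010738 = 0.121885
P80 = (1/0.121885)² = 8.2045² = 67.31 µm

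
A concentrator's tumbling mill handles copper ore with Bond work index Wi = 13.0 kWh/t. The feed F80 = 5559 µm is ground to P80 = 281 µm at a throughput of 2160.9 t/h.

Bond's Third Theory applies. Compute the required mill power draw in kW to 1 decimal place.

W_Bond = 10·Wi·(1/√P₈₀ − 1/√F₈₀)
W = 10·13.0·(1/√281 − 1/√5559) = 10·13.0·(0.046243) = 6.0116 kWh/t
Mill draw = 6.0116 × 2160.9 = 12990.4 kW

P = 12990.4 kW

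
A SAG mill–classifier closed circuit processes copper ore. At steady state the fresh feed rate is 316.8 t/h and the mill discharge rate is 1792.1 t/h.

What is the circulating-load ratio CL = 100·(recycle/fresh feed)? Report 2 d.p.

CL = 465.69 %

Steady state: M = F + R.
R = M − F = 1792.1 − 316.8 = 1475.3 t/h
CL = 100·R/F = 100·1475.3/316.8 = 465.69 %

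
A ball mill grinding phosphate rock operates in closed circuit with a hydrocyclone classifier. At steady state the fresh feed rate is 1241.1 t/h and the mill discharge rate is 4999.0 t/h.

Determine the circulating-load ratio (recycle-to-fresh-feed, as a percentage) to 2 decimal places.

Mill node: discharge = fresh + recycle.
R = M − F = 4999.0 − 1241.1 = 3757.9 t/h
CL = 100·R/F = 100·3757.9/1241.1 = 302.79 %

CL = 302.79 %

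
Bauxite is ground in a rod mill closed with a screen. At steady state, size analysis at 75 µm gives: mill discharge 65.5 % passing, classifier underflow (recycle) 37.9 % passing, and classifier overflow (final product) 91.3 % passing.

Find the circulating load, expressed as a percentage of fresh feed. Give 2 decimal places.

CL = 93.48 %

Let r = R/F. Size balance at 75 µm:
r = (o − d)/(d − u)
r = (91.3 − 65.5)/(65.5 − 37.9) = 25.8/27.6 = 0.9348
CL = 100·r = 93.48 %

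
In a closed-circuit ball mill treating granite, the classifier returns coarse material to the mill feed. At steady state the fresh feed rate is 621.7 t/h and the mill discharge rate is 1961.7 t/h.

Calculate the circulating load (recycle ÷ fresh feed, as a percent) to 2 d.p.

Steady state: M = F + R.
R = M − F = 1961.7 − 621.7 = 1340.0 t/h
CL = 100·R/F = 100·1340.0/621.7 = 215.54 %

CL = 215.54 %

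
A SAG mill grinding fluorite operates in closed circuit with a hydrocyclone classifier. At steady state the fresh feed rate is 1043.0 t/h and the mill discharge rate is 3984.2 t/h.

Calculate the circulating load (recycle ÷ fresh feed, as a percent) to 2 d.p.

Discharge = new feed + return, hence
R = M − F = 3984.2 − 1043.0 = 2941.2 t/h
CL = 100·R/F = 100·2941.2/1043.0 = 281.99 %

CL = 281.99 %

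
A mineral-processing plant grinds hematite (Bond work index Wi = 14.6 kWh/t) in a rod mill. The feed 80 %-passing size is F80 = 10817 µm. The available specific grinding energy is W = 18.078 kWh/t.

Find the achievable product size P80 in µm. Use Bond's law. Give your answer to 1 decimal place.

P80 = 56.2 µm

W = 10·Wi·(P80^(-½) − F80^(-½))
P80^-0.5 = F80^-0.5 + W/(10 Wi)
  = 18.0780/(10·14.6) + 1/√10817 = 0.123822 + 0.009615 = 0.133437
P80 = (1/0.133437)² = 7.4942² = 56.16 µm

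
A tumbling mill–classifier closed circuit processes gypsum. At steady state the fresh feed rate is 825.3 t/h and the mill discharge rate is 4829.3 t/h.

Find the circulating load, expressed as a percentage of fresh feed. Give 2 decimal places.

Discharge = new feed + return, hence
R = M − F = 4829.3 − 825.3 = 4004.0 t/h
CL = 100·R/F = 100·4004.0/825.3 = 485.16 %

CL = 485.16 %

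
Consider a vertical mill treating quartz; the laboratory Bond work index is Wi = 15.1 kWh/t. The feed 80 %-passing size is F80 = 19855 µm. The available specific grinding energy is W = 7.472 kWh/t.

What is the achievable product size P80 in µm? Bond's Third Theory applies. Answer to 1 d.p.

W = 10·Wi·[P80^(−½) − F80^(−½)]
⇒ 1/√P80 = W/(10 Wi) + 1/√F80
  = 7.4720/(10·15.1) + 1/√19855 = 0.049483 + 0.007097 = 0.056580
P80 = (1/0.056580)² = 17.6740² = 312.37 µm

P80 = 312.4 µm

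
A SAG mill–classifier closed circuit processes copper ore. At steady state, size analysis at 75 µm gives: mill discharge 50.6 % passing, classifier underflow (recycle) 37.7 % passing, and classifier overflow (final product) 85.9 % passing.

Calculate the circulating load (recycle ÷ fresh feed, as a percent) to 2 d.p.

CL = 273.64 %

Two-product formula at 75 µm:
Fd + Rd = Ru + Fo ⇒ R/F = (o−d)/(d−u)
r = (85.9 − 50.6)/(50.6 − 37.7) = 35.3/12.9 = 2.7364
CL = 100·r = 273.64 %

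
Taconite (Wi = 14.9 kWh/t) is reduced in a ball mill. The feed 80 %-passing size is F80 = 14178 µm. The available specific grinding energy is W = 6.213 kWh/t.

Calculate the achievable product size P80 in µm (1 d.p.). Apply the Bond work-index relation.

P80 = 398.5 µm

Bond:  W = 10 Wi (1/√P − 1/√F)
⇒ 1/√P80 = W/(10 Wi) + 1/√F80
  = 6.2130/(10·14.9) + 1/√14178 = 0.041698 + 0.008398 = 0.050096
P80 = (1/0.050096)² = 19.9616² = 398.46 µm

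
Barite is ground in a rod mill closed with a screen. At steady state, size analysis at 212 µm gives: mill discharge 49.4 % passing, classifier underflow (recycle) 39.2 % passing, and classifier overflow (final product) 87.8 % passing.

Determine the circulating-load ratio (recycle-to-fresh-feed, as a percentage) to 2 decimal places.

CL = 376.47 %

Mass balance on the −212 µm fraction:
r = (o − d)/(d − u)
r = (87.8 − 49.4)/(49.4 − 39.2) = 38.4/10.2 = 3.7647
CL = 100·r = 376.47 %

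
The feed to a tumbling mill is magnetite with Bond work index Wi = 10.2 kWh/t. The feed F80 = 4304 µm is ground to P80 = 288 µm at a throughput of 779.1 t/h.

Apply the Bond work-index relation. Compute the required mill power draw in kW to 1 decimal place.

W = 10·Wi·(P80^(-½) − F80^(-½))
W = 10·10.2·(1/√288 − 1/√4304) = 10·10.2·(0.043683) = 4.4556 kWh/t
P = W·T = 4.4556·779.1 = 3471.4 kW

P = 3471.4 kW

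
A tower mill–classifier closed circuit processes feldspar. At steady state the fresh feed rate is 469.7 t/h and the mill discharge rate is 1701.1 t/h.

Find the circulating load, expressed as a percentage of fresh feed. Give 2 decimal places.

M = F + R at steady state, so:
R = M − F = 1701.1 − 469.7 = 1231.4 t/h
CL = 100·R/F = 100·1231.4/469.7 = 262.17 %

CL = 262.17 %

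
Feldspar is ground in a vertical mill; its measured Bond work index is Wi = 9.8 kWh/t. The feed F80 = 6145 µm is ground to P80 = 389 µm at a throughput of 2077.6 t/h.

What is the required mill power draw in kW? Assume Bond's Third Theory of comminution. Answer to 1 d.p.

P = 7725.8 kW

W_Bond = 10·Wi·(1/√P₈₀ − 1/√F₈₀)
W = 10·9.8·(1/√389 − 1/√6145) = 10·9.8·(0.037945) = 3.7186 kWh/t
P = W·T = 3.7186·2077.6 = 7725.8 kW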